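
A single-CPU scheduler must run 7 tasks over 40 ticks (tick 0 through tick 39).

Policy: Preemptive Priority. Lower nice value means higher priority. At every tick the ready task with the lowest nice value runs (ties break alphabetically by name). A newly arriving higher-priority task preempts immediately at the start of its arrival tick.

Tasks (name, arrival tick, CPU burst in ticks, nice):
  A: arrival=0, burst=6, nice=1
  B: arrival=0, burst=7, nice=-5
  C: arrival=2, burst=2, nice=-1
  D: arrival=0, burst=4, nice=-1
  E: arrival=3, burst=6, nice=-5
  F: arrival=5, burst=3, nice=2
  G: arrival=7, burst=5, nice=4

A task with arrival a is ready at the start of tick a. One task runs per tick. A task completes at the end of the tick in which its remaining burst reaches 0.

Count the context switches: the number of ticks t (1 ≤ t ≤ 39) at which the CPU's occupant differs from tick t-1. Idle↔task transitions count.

context switches = 7

t=0: ready={A,B,D} → run B
t=1: ready={A,B,D} → run B
t=2: ready={A,B,C,D} → run B
t=3: ready={A,B,C,D,E} → run B
t=4: ready={A,B,C,D,E} → run B
t=5: ready={A,B,C,D,E,F} → run B
t=6: ready={A,B,C,D,E,F} → run B
t=7: ready={A,C,D,E,F,G} → run E
t=8: ready={A,C,D,E,F,G} → run E
t=9: ready={A,C,D,E,F,G} → run E
t=10: ready={A,C,D,E,F,G} → run E
t=11: ready={A,C,D,E,F,G} → run E
t=12: ready={A,C,D,E,F,G} → run E
t=13: ready={A,C,D,F,G} → run C
t=14: ready={A,C,D,F,G} → run C
t=15: ready={A,D,F,G} → run D
t=16: ready={A,D,F,G} → run D
t=17: ready={A,D,F,G} → run D
t=18: ready={A,D,F,G} → run D
t=19: ready={A,F,G} → run A
t=20: ready={A,F,G} → run A
t=21: ready={A,F,G} → run A
t=22: ready={A,F,G} → run A
t=23: ready={A,F,G} → run A
t=24: ready={A,F,G} → run A
t=25: ready={F,G} → run F
t=26: ready={F,G} → run F
t=27: ready={F,G} → run F
t=28: ready={G} → run G
t=29: ready={G} → run G
t=30: ready={G} → run G
t=31: ready={G} → run G
t=32: ready={G} → run G
t=33: (idle)
t=34: (idle)
t=35: (idle)
t=36: (idle)
t=37: (idle)
t=38: (idle)
t=39: (idle)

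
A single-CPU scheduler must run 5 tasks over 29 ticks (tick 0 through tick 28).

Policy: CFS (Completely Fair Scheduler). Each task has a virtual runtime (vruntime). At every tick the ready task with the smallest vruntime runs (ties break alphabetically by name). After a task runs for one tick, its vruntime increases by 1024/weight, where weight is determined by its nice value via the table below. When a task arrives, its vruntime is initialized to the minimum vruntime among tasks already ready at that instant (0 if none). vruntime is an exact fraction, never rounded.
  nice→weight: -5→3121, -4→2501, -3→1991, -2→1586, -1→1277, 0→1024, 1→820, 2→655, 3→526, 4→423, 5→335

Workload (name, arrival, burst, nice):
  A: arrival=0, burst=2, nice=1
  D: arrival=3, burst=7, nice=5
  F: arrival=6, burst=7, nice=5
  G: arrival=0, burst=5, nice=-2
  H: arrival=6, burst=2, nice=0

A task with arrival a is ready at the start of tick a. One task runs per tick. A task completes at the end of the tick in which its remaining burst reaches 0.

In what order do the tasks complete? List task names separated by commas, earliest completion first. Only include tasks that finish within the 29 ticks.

completion order = A, G, H, D, F

t=0: vr[A=0 G=0] → run A
t=1: vr[A=256/205 G=0] → run G
t=2: vr[A=256/205 G=512/793] → run G
t=3: vr[A=256/205 D=256/205 G=1024/793] → run A
t=4: vr[D=256/205 G=1024/793] → run D
t=5: vr[D=59136/13735 G=1024/793] → run G
t=6: vr[D=59136/13735 F=1536/793 G=1536/793 H=1536/793] → run F
t=7: vr[D=59136/13735 F=1326592/265655 G=1536/793 H=1536/793] → run G
t=8: vr[D=59136/13735 F=1326592/265655 G=2048/793 H=1536/793] → run H
t=9: vr[D=59136/13735 F=1326592/265655 G=2048/793 H=2329/793] → run G
t=10: vr[D=59136/13735 F=1326592/265655 H=2329/793] → run H
t=11: vr[D=59136/13735 F=1326592/265655] → run D
t=12: vr[D=20224/2747 F=1326592/265655] → run F
t=13: vr[D=20224/2747 F=2138624/265655] → run D
t=14: vr[D=143104/13735 F=2138624/265655] → run F
t=15: vr[D=143104/13735 F=2950656/265655] → run D
t=16: vr[D=185088/13735 F=2950656/265655] → run F
t=17: vr[D=185088/13735 F=3762688/265655] → run D
t=18: vr[D=227072/13735 F=3762688/265655] → run F
t=19: vr[D=227072/13735 F=914944/53131] → run D
t=20: vr[D=269056/13735 F=914944/53131] → run F
t=21: vr[D=269056/13735 F=5386752/265655] → run D
t=22: vr[F=5386752/265655] → run F
t=23: (idle)
t=24: (idle)
t=25: (idle)
t=26: (idle)
t=27: (idle)
t=28: (idle)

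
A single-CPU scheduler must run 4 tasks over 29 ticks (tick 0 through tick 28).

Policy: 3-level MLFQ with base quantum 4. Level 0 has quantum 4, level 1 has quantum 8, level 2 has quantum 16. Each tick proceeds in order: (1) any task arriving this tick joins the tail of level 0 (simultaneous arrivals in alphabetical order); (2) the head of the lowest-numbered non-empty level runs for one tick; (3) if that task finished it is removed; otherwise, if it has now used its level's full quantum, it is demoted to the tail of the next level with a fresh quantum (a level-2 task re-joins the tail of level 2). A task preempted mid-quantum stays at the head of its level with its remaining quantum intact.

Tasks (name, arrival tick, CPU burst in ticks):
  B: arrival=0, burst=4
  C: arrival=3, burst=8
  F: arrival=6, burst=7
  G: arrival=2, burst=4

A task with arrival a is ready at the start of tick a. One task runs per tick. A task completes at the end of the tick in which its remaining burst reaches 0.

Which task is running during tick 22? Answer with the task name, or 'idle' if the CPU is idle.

t=0: L0/L1/L2 = B/-/- → run B
t=1: L0/L1/L2 = B/-/- → run B
t=2: L0/L1/L2 = BG/-/- → run B
t=3: L0/L1/L2 = BGC/-/- → run B
t=4: L0/L1/L2 = GC/-/- → run G
t=5: L0/L1/L2 = GC/-/- → run G
t=6: L0/L1/L2 = GCF/-/- → run G
t=7: L0/L1/L2 = GCF/-/- → run G
t=8: L0/L1/L2 = CF/-/- → run C
t=9: L0/L1/L2 = CF/-/- → run C
t=10: L0/L1/L2 = CF/-/- → run C
t=11: L0/L1/L2 = CF/-/- → run C
t=12: L0/L1/L2 = F/C/- → run F
t=13: L0/L1/L2 = F/C/- → run F
t=14: L0/L1/L2 = F/C/- → run F
t=15: L0/L1/L2 = F/C/- → run F
t=16: L0/L1/L2 = -/CF/- → run C
t=17: L0/L1/L2 = -/CF/- → run C
t=18: L0/L1/L2 = -/CF/- → run C
t=19: L0/L1/L2 = -/CF/- → run C
t=20: L0/L1/L2 = -/F/- → run F
t=21: L0/L1/L2 = -/F/- → run F
t=22: L0/L1/L2 = -/F/- → run F
t=23: (idle)
t=24: (idle)
t=25: (idle)
t=26: (idle)
t=27: (idle)
t=28: (idle)

running at tick 22 = F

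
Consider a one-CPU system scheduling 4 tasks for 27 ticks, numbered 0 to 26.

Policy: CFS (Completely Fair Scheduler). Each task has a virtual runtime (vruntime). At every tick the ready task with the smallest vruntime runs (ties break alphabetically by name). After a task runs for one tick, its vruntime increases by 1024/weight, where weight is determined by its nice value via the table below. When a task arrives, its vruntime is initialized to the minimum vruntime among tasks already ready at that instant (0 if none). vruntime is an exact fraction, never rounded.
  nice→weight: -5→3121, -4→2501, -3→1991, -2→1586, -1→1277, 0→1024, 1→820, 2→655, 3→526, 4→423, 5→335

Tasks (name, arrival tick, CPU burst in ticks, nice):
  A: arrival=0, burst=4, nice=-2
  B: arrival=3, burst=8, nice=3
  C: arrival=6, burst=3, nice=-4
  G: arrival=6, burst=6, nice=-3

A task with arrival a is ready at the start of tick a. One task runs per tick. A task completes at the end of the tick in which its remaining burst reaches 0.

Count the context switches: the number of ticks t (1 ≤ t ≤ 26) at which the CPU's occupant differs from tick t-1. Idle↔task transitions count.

t=0: vr[A=0] → run A
t=1: vr[A=512/793] → run A
t=2: vr[A=1024/793] → run A
t=3: vr[A=1536/793 B=1536/793] → run A
t=4: vr[B=1536/793] → run B
t=5: vr[B=809984/208559] → run B
t=6: vr[B=1216000/208559 C=1216000/208559 G=1216000/208559] → run B
t=7: vr[B=1622016/208559 C=1216000/208559 G=1216000/208559] → run C
t=8: vr[B=1622016/208559 C=53357056/8550919 G=1216000/208559] → run G
t=9: vr[B=1622016/208559 C=53357056/8550919 G=2634620416/415240969] → run C
t=10: vr[B=1622016/208559 C=56858112/8550919 G=2634620416/415240969] → run G
t=11: vr[B=1622016/208559 C=56858112/8550919 G=2848184832/415240969] → run C
t=12: vr[B=1622016/208559 G=2848184832/415240969] → run G
t=13: vr[B=1622016/208559 G=3061749248/415240969] → run G
t=14: vr[B=1622016/208559 G=3275313664/415240969] → run B
t=15: vr[B=2028032/208559 G=3275313664/415240969] → run G
t=16: vr[B=2028032/208559 G=3488878080/415240969] → run G
t=17: vr[B=2028032/208559] → run B
t=18: vr[B=2434048/208559] → run B
t=19: vr[B=2840064/208559] → run B
t=20: vr[B=3246080/208559] → run B
t=21: (idle)
t=22: (idle)
t=23: (idle)
t=24: (idle)
t=25: (idle)
t=26: (idle)

context switches = 11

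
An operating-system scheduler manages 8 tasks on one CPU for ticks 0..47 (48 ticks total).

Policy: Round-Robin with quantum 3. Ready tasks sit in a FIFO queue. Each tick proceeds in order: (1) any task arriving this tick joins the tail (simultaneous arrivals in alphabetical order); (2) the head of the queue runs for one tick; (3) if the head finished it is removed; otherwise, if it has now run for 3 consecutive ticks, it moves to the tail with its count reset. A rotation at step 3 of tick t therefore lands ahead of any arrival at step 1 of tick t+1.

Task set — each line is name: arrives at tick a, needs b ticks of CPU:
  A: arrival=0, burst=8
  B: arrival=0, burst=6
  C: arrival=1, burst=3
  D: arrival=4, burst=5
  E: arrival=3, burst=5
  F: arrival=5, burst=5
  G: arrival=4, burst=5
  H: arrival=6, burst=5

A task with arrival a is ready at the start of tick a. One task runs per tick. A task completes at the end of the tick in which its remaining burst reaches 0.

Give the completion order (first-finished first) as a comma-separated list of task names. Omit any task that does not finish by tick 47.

t=0: queue=[A,B] q_used=0 → run A
t=1: queue=[A,B,C] q_used=1 → run A
t=2: queue=[A,B,C] q_used=2 → run A
t=3: queue=[B,C,A,E] q_used=0 → run B
t=4: queue=[B,C,A,E,D,G] q_used=1 → run B
t=5: queue=[B,C,A,E,D,G,F] q_used=2 → run B
t=6: queue=[C,A,E,D,G,F,B,H] q_used=0 → run C
t=7: queue=[C,A,E,D,G,F,B,H] q_used=1 → run C
t=8: queue=[C,A,E,D,G,F,B,H] q_used=2 → run C
t=9: queue=[A,E,D,G,F,B,H] q_used=0 → run A
t=10: queue=[A,E,D,G,F,B,H] q_used=1 → run A
t=11: queue=[A,E,D,G,F,B,H] q_used=2 → run A
t=12: queue=[E,D,G,F,B,H,A] q_used=0 → run E
t=13: queue=[E,D,G,F,B,H,A] q_used=1 → run E
t=14: queue=[E,D,G,F,B,H,A] q_used=2 → run E
t=15: queue=[D,G,F,B,H,A,E] q_used=0 → run D
t=16: queue=[D,G,F,B,H,A,E] q_used=1 → run D
t=17: queue=[D,G,F,B,H,A,E] q_used=2 → run D
t=18: queue=[G,F,B,H,A,E,D] q_used=0 → run G
t=19: queue=[G,F,B,H,A,E,D] q_used=1 → run G
t=20: queue=[G,F,B,H,A,E,D] q_used=2 → run G
t=21: queue=[F,B,H,A,E,D,G] q_used=0 → run F
t=22: queue=[F,B,H,A,E,D,G] q_used=1 → run F
t=23: queue=[F,B,H,A,E,D,G] q_used=2 → run F
t=24: queue=[B,H,A,E,D,G,F] q_used=0 → run B
t=25: queue=[B,H,A,E,D,G,F] q_used=1 → run B
t=26: queue=[B,H,A,E,D,G,F] q_used=2 → run B
t=27: queue=[H,A,E,D,G,F] q_used=0 → run H
t=28: queue=[H,A,E,D,G,F] q_used=1 → run H
t=29: queue=[H,A,E,D,G,F] q_used=2 → run H
t=30: queue=[A,E,D,G,F,H] q_used=0 → run A
t=31: queue=[A,E,D,G,F,H] q_used=1 → run A
t=32: queue=[E,D,G,F,H] q_used=0 → run E
t=33: queue=[E,D,G,F,H] q_used=1 → run E
t=34: queue=[D,G,F,H] q_used=0 → run D
t=35: queue=[D,G,F,H] q_used=1 → run D
t=36: queue=[G,F,H] q_used=0 → run G
t=37: queue=[G,F,H] q_used=1 → run G
t=38: queue=[F,H] q_used=0 → run F
t=39: queue=[F,H] q_used=1 → run F
t=40: queue=[H] q_used=0 → run H
t=41: queue=[H] q_used=1 → run H
t=42: (idle)
t=43: (idle)
t=44: (idle)
t=45: (idle)
t=46: (idle)
t=47: (idle)

completion order = C, B, A, E, D, G, F, H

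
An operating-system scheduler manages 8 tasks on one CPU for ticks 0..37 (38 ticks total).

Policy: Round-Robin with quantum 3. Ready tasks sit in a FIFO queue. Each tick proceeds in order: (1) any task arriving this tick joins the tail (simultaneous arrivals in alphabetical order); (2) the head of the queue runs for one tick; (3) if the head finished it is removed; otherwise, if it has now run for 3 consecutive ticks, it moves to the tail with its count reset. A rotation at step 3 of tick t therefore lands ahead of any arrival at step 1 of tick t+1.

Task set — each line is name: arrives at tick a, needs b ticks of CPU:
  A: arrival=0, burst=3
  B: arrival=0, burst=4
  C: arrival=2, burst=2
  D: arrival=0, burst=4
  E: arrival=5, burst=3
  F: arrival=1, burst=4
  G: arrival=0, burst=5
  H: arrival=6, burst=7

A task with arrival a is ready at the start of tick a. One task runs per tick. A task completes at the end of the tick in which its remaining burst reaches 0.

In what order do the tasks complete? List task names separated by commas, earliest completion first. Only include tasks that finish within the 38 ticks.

t=0: queue=[A,B,D,G] q_used=0 → run A
t=1: queue=[A,B,D,G,F] q_used=1 → run A
t=2: queue=[A,B,D,G,F,C] q_used=2 → run A
t=3: queue=[B,D,G,F,C] q_used=0 → run B
t=4: queue=[B,D,G,F,C] q_used=1 → run B
t=5: queue=[B,D,G,F,C,E] q_used=2 → run B
t=6: queue=[D,G,F,C,E,B,H] q_used=0 → run D
t=7: queue=[D,G,F,C,E,B,H] q_used=1 → run D
t=8: queue=[D,G,F,C,E,B,H] q_used=2 → run D
t=9: queue=[G,F,C,E,B,H,D] q_used=0 → run G
t=10: queue=[G,F,C,E,B,H,D] q_used=1 → run G
t=11: queue=[G,F,C,E,B,H,D] q_used=2 → run G
t=12: queue=[F,C,E,B,H,D,G] q_used=0 → run F
t=13: queue=[F,C,E,B,H,D,G] q_used=1 → run F
t=14: queue=[F,C,E,B,H,D,G] q_used=2 → run F
t=15: queue=[C,E,B,H,D,G,F] q_used=0 → run C
t=16: queue=[C,E,B,H,D,G,F] q_used=1 → run C
t=17: queue=[E,B,H,D,G,F] q_used=0 → run E
t=18: queue=[E,B,H,D,G,F] q_used=1 → run E
t=19: queue=[E,B,H,D,G,F] q_used=2 → run E
t=20: queue=[B,H,D,G,F] q_used=0 → run B
t=21: queue=[H,D,G,F] q_used=0 → run H
t=22: queue=[H,D,G,F] q_used=1 → run H
t=23: queue=[H,D,G,F] q_used=2 → run H
t=24: queue=[D,G,F,H] q_used=0 → run D
t=25: queue=[G,F,H] q_used=0 → run G
t=26: queue=[G,F,H] q_used=1 → run G
t=27: queue=[F,H] q_used=0 → run F
t=28: queue=[H] q_used=0 → run H
t=29: queue=[H] q_used=1 → run H
t=30: queue=[H] q_used=2 → run H
t=31: queue=[H] q_used=0 → run H
t=32: (idle)
t=33: (idle)
t=34: (idle)
t=35: (idle)
t=36: (idle)
t=37: (idle)

completion order = A, C, E, B, D, G, F, H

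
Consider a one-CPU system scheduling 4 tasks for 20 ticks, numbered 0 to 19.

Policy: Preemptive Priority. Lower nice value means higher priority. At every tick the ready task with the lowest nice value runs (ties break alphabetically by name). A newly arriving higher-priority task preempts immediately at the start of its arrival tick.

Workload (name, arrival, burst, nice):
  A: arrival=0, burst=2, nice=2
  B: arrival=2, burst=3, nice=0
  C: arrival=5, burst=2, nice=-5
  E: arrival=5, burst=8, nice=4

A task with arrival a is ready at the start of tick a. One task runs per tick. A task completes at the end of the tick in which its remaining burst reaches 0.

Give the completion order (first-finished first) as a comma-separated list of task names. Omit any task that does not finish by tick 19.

t=0: ready={A} → run A
t=1: ready={A} → run A
t=2: ready={B} → run B
t=3: ready={B} → run B
t=4: ready={B} → run B
t=5: ready={C,E} → run C
t=6: ready={C,E} → run C
t=7: ready={E} → run E
t=8: ready={E} → run E
t=9: ready={E} → run E
t=10: ready={E} → run E
t=11: ready={E} → run E
t=12: ready={E} → run E
t=13: ready={E} → run E
t=14: ready={E} → run E
t=15: (idle)
t=16: (idle)
t=17: (idle)
t=18: (idle)
t=19: (idle)

completion order = A, B, C, E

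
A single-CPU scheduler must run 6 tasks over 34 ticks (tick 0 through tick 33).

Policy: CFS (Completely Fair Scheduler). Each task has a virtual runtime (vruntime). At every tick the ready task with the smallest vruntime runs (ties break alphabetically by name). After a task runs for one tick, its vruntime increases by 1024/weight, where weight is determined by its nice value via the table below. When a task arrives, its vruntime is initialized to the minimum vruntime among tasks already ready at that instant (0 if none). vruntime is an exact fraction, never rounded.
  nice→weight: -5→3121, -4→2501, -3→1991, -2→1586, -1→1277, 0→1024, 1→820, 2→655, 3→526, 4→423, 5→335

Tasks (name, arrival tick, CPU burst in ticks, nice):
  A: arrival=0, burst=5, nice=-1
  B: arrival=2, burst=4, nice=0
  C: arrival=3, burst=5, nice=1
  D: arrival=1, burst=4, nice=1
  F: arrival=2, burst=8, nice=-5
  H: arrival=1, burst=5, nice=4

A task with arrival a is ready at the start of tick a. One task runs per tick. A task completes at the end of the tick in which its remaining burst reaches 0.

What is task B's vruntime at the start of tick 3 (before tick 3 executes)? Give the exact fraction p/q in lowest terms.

vruntime(B, start of tick 3) = 2301/1277

t=0: vr[A=0] → run A
t=1: vr[A=1024/1277 D=1024/1277 H=1024/1277] → run A
t=2: vr[A=2048/1277 B=1024/1277 D=1024/1277 F=1024/1277 H=1024/1277] → run B
t=3: vr[A=2048/1277 B=2301/1277 C=1024/1277 D=1024/1277 F=1024/1277 H=1024/1277] → run C
t=4: vr[A=2048/1277 B=2301/1277 C=536832/261785 D=1024/1277 F=1024/1277 H=1024/1277] → run D
t=5: vr[A=2048/1277 B=2301/1277 C=536832/261785 D=536832/261785 F=1024/1277 H=1024/1277] → run F
t=6: vr[A=2048/1277 B=2301/1277 C=536832/261785 D=536832/261785 F=4503552/3985517 H=1024/1277] → run H
t=7: vr[A=2048/1277 B=2301/1277 C=536832/261785 D=536832/261785 F=4503552/3985517 H=1740800/540171] → run F
t=8: vr[A=2048/1277 B=2301/1277 C=536832/261785 D=536832/261785 F=5811200/3985517 H=1740800/540171] → run F
t=9: vr[A=2048/1277 B=2301/1277 C=536832/261785 D=536832/261785 F=7118848/3985517 H=1740800/540171] → run A
t=10: vr[A=3072/1277 B=2301/1277 C=536832/261785 D=536832/261785 F=7118848/3985517 H=1740800/540171] → run F
t=11: vr[A=3072/1277 B=2301/1277 C=536832/261785 D=536832/261785 F=8426496/3985517 H=1740800/540171] → run B
t=12: vr[A=3072/1277 B=3578/1277 C=536832/261785 D=536832/261785 F=8426496/3985517 H=1740800/540171] → run C
t=13: vr[A=3072/1277 B=3578/1277 C=863744/261785 D=536832/261785 F=8426496/3985517 H=1740800/540171] → run D
t=14: vr[A=3072/1277 B=3578/1277 C=863744/261785 D=863744/261785 F=8426496/3985517 H=1740800/540171] → run F
t=15: vr[A=3072/1277 B=3578/1277 C=863744/261785 D=863744/261785 F=9734144/3985517 H=1740800/540171] → run A
t=16: vr[A=4096/1277 B=3578/1277 C=863744/261785 D=863744/261785 F=9734144/3985517 H=1740800/540171] → run F
t=17: vr[A=4096/1277 B=3578/1277 C=863744/261785 D=863744/261785 F=11041792/3985517 H=1740800/540171] → run F
t=18: vr[A=4096/1277 B=3578/1277 C=863744/261785 D=863744/261785 F=12349440/3985517 H=1740800/540171] → run B
t=19: vr[A=4096/1277 B=4855/1277 C=863744/261785 D=863744/261785 F=12349440/3985517 H=1740800/540171] → run F
t=20: vr[A=4096/1277 B=4855/1277 C=863744/261785 D=863744/261785 H=1740800/540171] → run A
t=21: vr[B=4855/1277 C=863744/261785 D=863744/261785 H=1740800/540171] → run H
t=22: vr[B=4855/1277 C=863744/261785 D=863744/261785 H=3048448/540171] → run C
t=23: vr[B=4855/1277 C=1190656/261785 D=863744/261785 H=3048448/540171] → run D
t=24: vr[B=4855/1277 C=1190656/261785 D=1190656/261785 H=3048448/540171] → run B
t=25: vr[C=1190656/261785 D=1190656/261785 H=3048448/540171] → run C
t=26: vr[C=1517568/261785 D=1190656/261785 H=3048448/540171] → run D
t=27: vr[C=1517568/261785 H=3048448/540171] → run H
t=28: vr[C=1517568/261785 H=1452032/180057] → run C
t=29: vr[H=1452032/180057] → run H
t=30: vr[H=5663744/540171] → run H
t=31: (idle)
t=32: (idle)
t=33: (idle)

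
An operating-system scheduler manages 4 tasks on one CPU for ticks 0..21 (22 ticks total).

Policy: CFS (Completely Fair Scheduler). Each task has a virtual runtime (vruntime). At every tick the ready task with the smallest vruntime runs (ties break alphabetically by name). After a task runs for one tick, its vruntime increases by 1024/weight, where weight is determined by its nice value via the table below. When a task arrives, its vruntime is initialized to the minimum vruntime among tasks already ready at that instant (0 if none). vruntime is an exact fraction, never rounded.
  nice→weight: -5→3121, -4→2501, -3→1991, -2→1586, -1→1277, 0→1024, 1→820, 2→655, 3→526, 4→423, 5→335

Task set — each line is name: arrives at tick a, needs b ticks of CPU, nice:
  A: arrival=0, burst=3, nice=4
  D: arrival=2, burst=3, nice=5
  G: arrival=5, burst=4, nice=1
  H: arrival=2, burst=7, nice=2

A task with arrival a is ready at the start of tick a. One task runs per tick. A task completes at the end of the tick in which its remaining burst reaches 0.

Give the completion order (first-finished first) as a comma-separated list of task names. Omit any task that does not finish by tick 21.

completion order = A, G, D, H

t=0: vr[A=0] → run A
t=1: vr[A=1024/423] → run A
t=2: vr[A=2048/423 D=2048/423 H=2048/423] → run A
t=3: vr[D=2048/423 H=2048/423] → run D
t=4: vr[D=1119232/141705 H=2048/423] → run H
t=5: vr[D=1119232/141705 G=1774592/277065 H=1774592/277065] → run G
t=6: vr[D=1119232/141705 G=17388800/2271933 H=1774592/277065] → run H
t=7: vr[D=1119232/141705 G=17388800/2271933 H=2207744/277065] → run G
t=8: vr[D=1119232/141705 G=101129728/11359665 H=2207744/277065] → run D
t=9: vr[D=1552384/141705 G=101129728/11359665 H=2207744/277065] → run H
t=10: vr[D=1552384/141705 G=101129728/11359665 H=2640896/277065] → run G
t=11: vr[D=1552384/141705 G=115315456/11359665 H=2640896/277065] → run H
t=12: vr[D=1552384/141705 G=115315456/11359665 H=3074048/277065] → run G
t=13: vr[D=1552384/141705 H=3074048/277065] → run D
t=14: vr[H=3074048/277065] → run H
t=15: vr[H=701440/55413] → run H
t=16: vr[H=3940352/277065] → run H
t=17: (idle)
t=18: (idle)
t=19: (idle)
t=20: (idle)
t=21: (idle)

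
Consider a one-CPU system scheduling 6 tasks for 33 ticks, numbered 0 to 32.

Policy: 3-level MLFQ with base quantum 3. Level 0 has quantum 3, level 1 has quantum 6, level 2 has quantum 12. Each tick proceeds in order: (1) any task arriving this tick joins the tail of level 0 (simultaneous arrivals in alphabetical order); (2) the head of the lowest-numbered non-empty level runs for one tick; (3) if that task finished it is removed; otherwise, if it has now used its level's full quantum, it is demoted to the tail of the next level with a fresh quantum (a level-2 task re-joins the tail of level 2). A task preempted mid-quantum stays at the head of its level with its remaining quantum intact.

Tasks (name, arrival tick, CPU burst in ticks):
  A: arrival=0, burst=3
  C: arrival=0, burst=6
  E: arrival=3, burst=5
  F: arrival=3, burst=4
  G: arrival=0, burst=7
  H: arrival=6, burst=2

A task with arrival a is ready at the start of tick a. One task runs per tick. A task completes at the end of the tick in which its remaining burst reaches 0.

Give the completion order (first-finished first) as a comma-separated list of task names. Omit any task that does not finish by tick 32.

completion order = A, H, C, G, E, F

t=0: L0/L1/L2 = ACG/-/- → run A
t=1: L0/L1/L2 = ACG/-/- → run A
t=2: L0/L1/L2 = ACG/-/- → run A
t=3: L0/L1/L2 = CGEF/-/- → run C
t=4: L0/L1/L2 = CGEF/-/- → run C
t=5: L0/L1/L2 = CGEF/-/- → run C
t=6: L0/L1/L2 = GEFH/C/- → run G
t=7: L0/L1/L2 = GEFH/C/- → run G
t=8: L0/L1/L2 = GEFH/C/- → run G
t=9: L0/L1/L2 = EFH/CG/- → run E
t=10: L0/L1/L2 = EFH/CG/- → run E
t=11: L0/L1/L2 = EFH/CG/- → run E
t=12: L0/L1/L2 = FH/CGE/- → run F
t=13: L0/L1/L2 = FH/CGE/- → run F
t=14: L0/L1/L2 = FH/CGE/- → run F
t=15: L0/L1/L2 = H/CGEF/- → run H
t=16: L0/L1/L2 = H/CGEF/- → run H
t=17: L0/L1/L2 = -/CGEF/- → run C
t=18: L0/L1/L2 = -/CGEF/- → run C
t=19: L0/L1/L2 = -/CGEF/- → run C
t=20: L0/L1/L2 = -/GEF/- → run G
t=21: L0/L1/L2 = -/GEF/- → run G
t=22: L0/L1/L2 = -/GEF/- → run G
t=23: L0/L1/L2 = -/GEF/- → run G
t=24: L0/L1/L2 = -/EF/- → run E
t=25: L0/L1/L2 = -/EF/- → run E
t=26: L0/L1/L2 = -/F/- → run F
t=27: (idle)
t=28: (idle)
t=29: (idle)
t=30: (idle)
t=31: (idle)
t=32: (idle)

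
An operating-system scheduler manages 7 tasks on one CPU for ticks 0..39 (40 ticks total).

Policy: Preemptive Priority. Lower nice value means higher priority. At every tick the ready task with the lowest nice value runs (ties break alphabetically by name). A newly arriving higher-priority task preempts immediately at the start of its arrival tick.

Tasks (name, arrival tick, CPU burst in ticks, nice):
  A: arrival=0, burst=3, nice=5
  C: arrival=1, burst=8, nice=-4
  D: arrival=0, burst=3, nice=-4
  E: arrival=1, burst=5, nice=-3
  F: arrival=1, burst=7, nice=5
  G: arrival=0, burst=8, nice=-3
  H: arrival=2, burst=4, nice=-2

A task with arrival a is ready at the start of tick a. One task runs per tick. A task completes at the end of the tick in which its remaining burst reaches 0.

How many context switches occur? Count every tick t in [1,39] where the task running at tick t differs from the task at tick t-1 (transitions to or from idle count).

t=0: ready={A,D,G} → run D
t=1: ready={A,C,D,E,F,G} → run C
t=2: ready={A,C,D,E,F,G,H} → run C
t=3: ready={A,C,D,E,F,G,H} → run C
t=4: ready={A,C,D,E,F,G,H} → run C
t=5: ready={A,C,D,E,F,G,H} → run C
t=6: ready={A,C,D,E,F,G,H} → run C
t=7: ready={A,C,D,E,F,G,H} → run C
t=8: ready={A,C,D,E,F,G,H} → run C
t=9: ready={A,D,E,F,G,H} → run D
t=10: ready={A,D,E,F,G,H} → run D
t=11: ready={A,E,F,G,H} → run E
t=12: ready={A,E,F,G,H} → run E
t=13: ready={A,E,F,G,H} → run E
t=14: ready={A,E,F,G,H} → run E
t=15: ready={A,E,F,G,H} → run E
t=16: ready={A,F,G,H} → run G
t=17: ready={A,F,G,H} → run G
t=18: ready={A,F,G,H} → run G
t=19: ready={A,F,G,H} → run G
t=20: ready={A,F,G,H} → run G
t=21: ready={A,F,G,H} → run G
t=22: ready={A,F,G,H} → run G
t=23: ready={A,F,G,H} → run G
t=24: ready={A,F,H} → run H
t=25: ready={A,F,H} → run H
t=26: ready={A,F,H} → run H
t=27: ready={A,F,H} → run H
t=28: ready={A,F} → run A
t=29: ready={A,F} → run A
t=30: ready={A,F} → run A
t=31: ready={F} → run F
t=32: ready={F} → run F
t=33: ready={F} → run F
t=34: ready={F} → run F
t=35: ready={F} → run F
t=36: ready={F} → run F
t=37: ready={F} → run F
t=38: (idle)
t=39: (idle)

context switches = 8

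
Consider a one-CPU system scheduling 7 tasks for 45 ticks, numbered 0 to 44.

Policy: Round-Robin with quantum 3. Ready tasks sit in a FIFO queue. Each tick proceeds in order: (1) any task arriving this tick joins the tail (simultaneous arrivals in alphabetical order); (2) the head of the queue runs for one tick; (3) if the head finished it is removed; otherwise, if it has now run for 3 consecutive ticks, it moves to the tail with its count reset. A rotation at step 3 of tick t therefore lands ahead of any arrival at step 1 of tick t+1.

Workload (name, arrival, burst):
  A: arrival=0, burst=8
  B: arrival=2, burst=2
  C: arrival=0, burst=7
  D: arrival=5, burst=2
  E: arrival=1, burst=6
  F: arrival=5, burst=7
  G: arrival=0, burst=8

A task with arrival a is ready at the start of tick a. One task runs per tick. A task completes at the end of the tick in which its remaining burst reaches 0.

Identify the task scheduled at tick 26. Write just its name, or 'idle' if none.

t=0: queue=[A,C,G] q_used=0 → run A
t=1: queue=[A,C,G,E] q_used=1 → run A
t=2: queue=[A,C,G,E,B] q_used=2 → run A
t=3: queue=[C,G,E,B,A] q_used=0 → run C
t=4: queue=[C,G,E,B,A] q_used=1 → run C
t=5: queue=[C,G,E,B,A,D,F] q_used=2 → run C
t=6: queue=[G,E,B,A,D,F,C] q_used=0 → run G
t=7: queue=[G,E,B,A,D,F,C] q_used=1 → run G
t=8: queue=[G,E,B,A,D,F,C] q_used=2 → run G
t=9: queue=[E,B,A,D,F,C,G] q_used=0 → run E
t=10: queue=[E,B,A,D,F,C,G] q_used=1 → run E
t=11: queue=[E,B,A,D,F,C,G] q_used=2 → run E
t=12: queue=[B,A,D,F,C,G,E] q_used=0 → run B
t=13: queue=[B,A,D,F,C,G,E] q_used=1 → run B
t=14: queue=[A,D,F,C,G,E] q_used=0 → run A
t=15: queue=[A,D,F,C,G,E] q_used=1 → run A
t=16: queue=[A,D,F,C,G,E] q_used=2 → run A
t=17: queue=[D,F,C,G,E,A] q_used=0 → run D
t=18: queue=[D,F,C,G,E,A] q_used=1 → run D
t=19: queue=[F,C,G,E,A] q_used=0 → run F
t=20: queue=[F,C,G,E,A] q_used=1 → run F
t=21: queue=[F,C,G,E,A] q_used=2 → run F
t=22: queue=[C,G,E,A,F] q_used=0 → run C
t=23: queue=[C,G,E,A,F] q_used=1 → run C
t=24: queue=[C,G,E,A,F] q_used=2 → run C
t=25: queue=[G,E,A,F,C] q_used=0 → run G
t=26: queue=[G,E,A,F,C] q_used=1 → run G
t=27: queue=[G,E,A,F,C] q_used=2 → run G
t=28: queue=[E,A,F,C,G] q_used=0 → run E
t=29: queue=[E,A,F,C,G] q_used=1 → run E
t=30: queue=[E,A,F,C,G] q_used=2 → run E
t=31: queue=[A,F,C,G] q_used=0 → run A
t=32: queue=[A,F,C,G] q_used=1 → run A
t=33: queue=[F,C,G] q_used=0 → run F
t=34: queue=[F,C,G] q_used=1 → run F
t=35: queue=[F,C,G] q_used=2 → run F
t=36: queue=[C,G,F] q_used=0 → run C
t=37: queue=[G,F] q_used=0 → run G
t=38: queue=[G,F] q_used=1 → run G
t=39: queue=[F] q_used=0 → run F
t=40: (idle)
t=41: (idle)
t=42: (idle)
t=43: (idle)
t=44: (idle)

running at tick 26 = G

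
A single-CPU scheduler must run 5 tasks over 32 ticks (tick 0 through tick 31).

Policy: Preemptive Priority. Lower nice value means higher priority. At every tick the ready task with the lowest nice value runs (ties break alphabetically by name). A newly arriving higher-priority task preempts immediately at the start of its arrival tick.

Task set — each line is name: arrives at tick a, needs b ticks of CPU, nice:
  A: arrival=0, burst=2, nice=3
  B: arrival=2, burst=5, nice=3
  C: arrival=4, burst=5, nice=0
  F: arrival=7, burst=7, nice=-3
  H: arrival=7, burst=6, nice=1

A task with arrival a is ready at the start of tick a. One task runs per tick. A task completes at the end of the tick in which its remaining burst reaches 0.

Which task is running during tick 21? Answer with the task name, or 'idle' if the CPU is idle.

running at tick 21 = H

t=0: ready={A} → run A
t=1: ready={A} → run A
t=2: ready={B} → run B
t=3: ready={B} → run B
t=4: ready={B,C} → run C
t=5: ready={B,C} → run C
t=6: ready={B,C} → run C
t=7: ready={B,C,F,H} → run F
t=8: ready={B,C,F,H} → run F
t=9: ready={B,C,F,H} → run F
t=10: ready={B,C,F,H} → run F
t=11: ready={B,C,F,H} → run F
t=12: ready={B,C,F,H} → run F
t=13: ready={B,C,F,H} → run F
t=14: ready={B,C,H} → run C
t=15: ready={B,C,H} → run C
t=16: ready={B,H} → run H
t=17: ready={B,H} → run H
t=18: ready={B,H} → run H
t=19: ready={B,H} → run H
t=20: ready={B,H} → run H
t=21: ready={B,H} → run H
t=22: ready={B} → run B
t=23: ready={B} → run B
t=24: ready={B} → run B
t=25: (idle)
t=26: (idle)
t=27: (idle)
t=28: (idle)
t=29: (idle)
t=30: (idle)
t=31: (idle)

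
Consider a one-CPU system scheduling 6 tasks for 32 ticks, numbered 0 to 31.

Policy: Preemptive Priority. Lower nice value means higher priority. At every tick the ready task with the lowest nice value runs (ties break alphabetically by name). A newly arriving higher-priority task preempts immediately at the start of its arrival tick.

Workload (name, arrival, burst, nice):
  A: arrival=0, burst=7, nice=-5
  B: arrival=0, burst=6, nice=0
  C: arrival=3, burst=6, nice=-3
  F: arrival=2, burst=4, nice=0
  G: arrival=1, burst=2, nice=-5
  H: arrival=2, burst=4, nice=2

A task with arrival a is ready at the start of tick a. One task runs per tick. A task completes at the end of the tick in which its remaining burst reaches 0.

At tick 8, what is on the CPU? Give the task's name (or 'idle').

running at tick 8 = G

t=0: ready={A,B} → run A
t=1: ready={A,B,G} → run A
t=2: ready={A,B,F,G,H} → run A
t=3: ready={A,B,C,F,G,H} → run A
t=4: ready={A,B,C,F,G,H} → run A
t=5: ready={A,B,C,F,G,H} → run A
t=6: ready={A,B,C,F,G,H} → run A
t=7: ready={B,C,F,G,H} → run G
t=8: ready={B,C,F,G,H} → run G
t=9: ready={B,C,F,H} → run C
t=10: ready={B,C,F,H} → run C
t=11: ready={B,C,F,H} → run C
t=12: ready={B,C,F,H} → run C
t=13: ready={B,C,F,H} → run C
t=14: ready={B,C,F,H} → run C
t=15: ready={B,F,H} → run B
t=16: ready={B,F,H} → run B
t=17: ready={B,F,H} → run B
t=18: ready={B,F,H} → run B
t=19: ready={B,F,H} → run B
t=20: ready={B,F,H} → run B
t=21: ready={F,H} → run F
t=22: ready={F,H} → run F
t=23: ready={F,H} → run F
t=24: ready={F,H} → run F
t=25: ready={H} → run H
t=26: ready={H} → run H
t=27: ready={H} → run H
t=28: ready={H} → run H
t=29: (idle)
t=30: (idle)
t=31: (idle)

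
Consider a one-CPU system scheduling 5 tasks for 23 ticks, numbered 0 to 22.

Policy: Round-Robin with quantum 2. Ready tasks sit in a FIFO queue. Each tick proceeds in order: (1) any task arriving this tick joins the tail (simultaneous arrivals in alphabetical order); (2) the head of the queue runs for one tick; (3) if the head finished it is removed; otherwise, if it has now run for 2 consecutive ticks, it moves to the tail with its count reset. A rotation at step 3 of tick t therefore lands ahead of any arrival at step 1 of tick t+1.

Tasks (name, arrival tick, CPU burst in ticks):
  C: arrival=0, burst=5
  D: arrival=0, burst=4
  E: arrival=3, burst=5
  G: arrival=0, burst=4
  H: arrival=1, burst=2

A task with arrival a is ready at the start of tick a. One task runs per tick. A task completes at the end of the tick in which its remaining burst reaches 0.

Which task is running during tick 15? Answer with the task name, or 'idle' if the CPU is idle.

t=0: queue=[C,D,G] q_used=0 → run C
t=1: queue=[C,D,G,H] q_used=1 → run C
t=2: queue=[D,G,H,C] q_used=0 → run D
t=3: queue=[D,G,H,C,E] q_used=1 → run D
t=4: queue=[G,H,C,E,D] q_used=0 → run G
t=5: queue=[G,H,C,E,D] q_used=1 → run G
t=6: queue=[H,C,E,D,G] q_used=0 → run H
t=7: queue=[H,C,E,D,G] q_used=1 → run H
t=8: queue=[C,E,D,G] q_used=0 → run C
t=9: queue=[C,E,D,G] q_used=1 → run C
t=10: queue=[E,D,G,C] q_used=0 → run E
t=11: queue=[E,D,G,C] q_used=1 → run E
t=12: queue=[D,G,C,E] q_used=0 → run D
t=13: queue=[D,G,C,E] q_used=1 → run D
t=14: queue=[G,C,E] q_used=0 → run G
t=15: queue=[G,C,E] q_used=1 → run G
t=16: queue=[C,E] q_used=0 → run C
t=17: queue=[E] q_used=0 → run E
t=18: queue=[E] q_used=1 → run E
t=19: queue=[E] q_used=0 → run E
t=20: (idle)
t=21: (idle)
t=22: (idle)

running at tick 15 = G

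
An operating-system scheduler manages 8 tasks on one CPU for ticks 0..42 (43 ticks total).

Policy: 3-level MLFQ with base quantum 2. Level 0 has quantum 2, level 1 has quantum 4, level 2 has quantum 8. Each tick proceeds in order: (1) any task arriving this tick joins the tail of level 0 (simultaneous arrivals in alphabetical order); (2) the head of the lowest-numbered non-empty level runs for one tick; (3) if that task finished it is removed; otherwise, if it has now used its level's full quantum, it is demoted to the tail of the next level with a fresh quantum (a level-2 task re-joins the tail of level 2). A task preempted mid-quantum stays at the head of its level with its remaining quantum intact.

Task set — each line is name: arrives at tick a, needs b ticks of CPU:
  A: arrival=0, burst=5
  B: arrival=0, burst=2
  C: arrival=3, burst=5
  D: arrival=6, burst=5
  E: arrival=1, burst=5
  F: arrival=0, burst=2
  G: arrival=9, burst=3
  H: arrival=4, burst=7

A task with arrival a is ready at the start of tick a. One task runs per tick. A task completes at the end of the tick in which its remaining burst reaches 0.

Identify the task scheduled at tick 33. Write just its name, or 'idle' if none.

t=0: L0/L1/L2 = ABF/-/- → run A
t=1: L0/L1/L2 = ABFE/-/- → run A
t=2: L0/L1/L2 = BFE/A/- → run B
t=3: L0/L1/L2 = BFEC/A/- → run B
t=4: L0/L1/L2 = FECH/A/- → run F
t=5: L0/L1/L2 = FECH/A/- → run F
t=6: L0/L1/L2 = ECHD/A/- → run E
t=7: L0/L1/L2 = ECHD/A/- → run E
t=8: L0/L1/L2 = CHD/AE/- → run C
t=9: L0/L1/L2 = CHDG/AE/- → run C
t=10: L0/L1/L2 = HDG/AEC/- → run H
t=11: L0/L1/L2 = HDG/AEC/- → run H
t=12: L0/L1/L2 = DG/AECH/- → run D
t=13: L0/L1/L2 = DG/AECH/- → run D
t=14: L0/L1/L2 = G/AECHD/- → run G
t=15: L0/L1/L2 = G/AECHD/- → run G
t=16: L0/L1/L2 = -/AECHDG/- → run A
t=17: L0/L1/L2 = -/AECHDG/- → run A
t=18: L0/L1/L2 = -/AECHDG/- → run A
t=19: L0/L1/L2 = -/ECHDG/- → run E
t=20: L0/L1/L2 = -/ECHDG/- → run E
t=21: L0/L1/L2 = -/ECHDG/- → run E
t=22: L0/L1/L2 = -/CHDG/- → run C
t=23: L0/L1/L2 = -/CHDG/- → run C
t=24: L0/L1/L2 = -/CHDG/- → run C
t=25: L0/L1/L2 = -/HDG/- → run H
t=26: L0/L1/L2 = -/HDG/- → run H
t=27: L0/L1/L2 = -/HDG/- → run H
t=28: L0/L1/L2 = -/HDG/- → run H
t=29: L0/L1/L2 = -/DG/H → run D
t=30: L0/L1/L2 = -/DG/H → run D
t=31: L0/L1/L2 = -/DG/H → run D
t=32: L0/L1/L2 = -/G/H → run G
t=33: L0/L1/L2 = -/-/H → run H
t=34: (idle)
t=35: (idle)
t=36: (idle)
t=37: (idle)
t=38: (idle)
t=39: (idle)
t=40: (idle)
t=41: (idle)
t=42: (idle)

running at tick 33 = H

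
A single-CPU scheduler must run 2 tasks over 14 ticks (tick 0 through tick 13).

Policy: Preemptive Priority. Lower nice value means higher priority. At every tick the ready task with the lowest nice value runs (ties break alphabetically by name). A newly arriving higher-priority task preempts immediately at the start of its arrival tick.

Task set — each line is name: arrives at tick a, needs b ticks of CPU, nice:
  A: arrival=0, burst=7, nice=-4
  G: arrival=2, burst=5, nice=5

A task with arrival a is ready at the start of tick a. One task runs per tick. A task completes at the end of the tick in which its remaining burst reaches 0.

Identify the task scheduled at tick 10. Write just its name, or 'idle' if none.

t=0: ready={A} → run A
t=1: ready={A} → run A
t=2: ready={A,G} → run A
t=3: ready={A,G} → run A
t=4: ready={A,G} → run A
t=5: ready={A,G} → run A
t=6: ready={A,G} → run A
t=7: ready={G} → run G
t=8: ready={G} → run G
t=9: ready={G} → run G
t=10: ready={G} → run G
t=11: ready={G} → run G
t=12: (idle)
t=13: (idle)

running at tick 10 = G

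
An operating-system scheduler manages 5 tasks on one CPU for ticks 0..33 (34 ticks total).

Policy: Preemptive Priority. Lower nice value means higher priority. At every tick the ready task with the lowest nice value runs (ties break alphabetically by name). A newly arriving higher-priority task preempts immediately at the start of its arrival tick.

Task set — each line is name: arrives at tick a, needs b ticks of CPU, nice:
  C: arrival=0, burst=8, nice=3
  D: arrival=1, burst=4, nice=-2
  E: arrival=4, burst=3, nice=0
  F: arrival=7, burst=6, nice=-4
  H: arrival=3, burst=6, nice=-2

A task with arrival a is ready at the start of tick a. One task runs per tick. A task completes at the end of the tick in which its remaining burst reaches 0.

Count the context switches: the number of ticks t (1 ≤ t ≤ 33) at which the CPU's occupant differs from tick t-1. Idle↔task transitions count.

context switches = 7

t=0: ready={C} → run C
t=1: ready={C,D} → run D
t=2: ready={C,D} → run D
t=3: ready={C,D,H} → run D
t=4: ready={C,D,E,H} → run D
t=5: ready={C,E,H} → run H
t=6: ready={C,E,H} → run H
t=7: ready={C,E,F,H} → run F
t=8: ready={C,E,F,H} → run F
t=9: ready={C,E,F,H} → run F
t=10: ready={C,E,F,H} → run F
t=11: ready={C,E,F,H} → run F
t=12: ready={C,E,F,H} → run F
t=13: ready={C,E,H} → run H
t=14: ready={C,E,H} → run H
t=15: ready={C,E,H} → run H
t=16: ready={C,E,H} → run H
t=17: ready={C,E} → run E
t=18: ready={C,E} → run E
t=19: ready={C,E} → run E
t=20: ready={C} → run C
t=21: ready={C} → run C
t=22: ready={C} → run C
t=23: ready={C} → run C
t=24: ready={C} → run C
t=25: ready={C} → run C
t=26: ready={C} → run C
t=27: (idle)
t=28: (idle)
t=29: (idle)
t=30: (idle)
t=31: (idle)
t=32: (idle)
t=33: (idle)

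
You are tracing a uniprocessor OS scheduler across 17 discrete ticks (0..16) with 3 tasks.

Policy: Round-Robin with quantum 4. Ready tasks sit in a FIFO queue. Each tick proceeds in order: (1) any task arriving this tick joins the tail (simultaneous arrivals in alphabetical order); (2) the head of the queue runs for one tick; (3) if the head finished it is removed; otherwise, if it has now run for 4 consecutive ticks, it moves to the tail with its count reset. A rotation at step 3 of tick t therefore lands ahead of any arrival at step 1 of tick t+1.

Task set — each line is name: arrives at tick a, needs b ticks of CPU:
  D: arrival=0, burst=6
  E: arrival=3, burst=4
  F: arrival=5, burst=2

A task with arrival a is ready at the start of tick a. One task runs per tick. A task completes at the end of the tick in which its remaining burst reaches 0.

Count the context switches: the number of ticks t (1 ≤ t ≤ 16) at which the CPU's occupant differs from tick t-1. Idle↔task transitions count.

t=0: queue=[D] q_used=0 → run D
t=1: queue=[D] q_used=1 → run D
t=2: queue=[D] q_used=2 → run D
t=3: queue=[D,E] q_used=3 → run D
t=4: queue=[E,D] q_used=0 → run E
t=5: queue=[E,D,F] q_used=1 → run E
t=6: queue=[E,D,F] q_used=2 → run E
t=7: queue=[E,D,F] q_used=3 → run E
t=8: queue=[D,F] q_used=0 → run D
t=9: queue=[D,F] q_used=1 → run D
t=10: queue=[F] q_used=0 → run F
t=11: queue=[F] q_used=1 → run F
t=12: (idle)
t=13: (idle)
t=14: (idle)
t=15: (idle)
t=16: (idle)

context switches = 4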